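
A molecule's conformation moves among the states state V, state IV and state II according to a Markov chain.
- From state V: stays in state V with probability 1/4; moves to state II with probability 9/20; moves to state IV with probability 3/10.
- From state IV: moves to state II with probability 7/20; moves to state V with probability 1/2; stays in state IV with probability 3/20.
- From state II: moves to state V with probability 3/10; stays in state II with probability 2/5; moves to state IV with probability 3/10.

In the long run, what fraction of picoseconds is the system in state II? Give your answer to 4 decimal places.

0.4037

Let the stationary distribution be π with π = πP and π_1 + π_2 + π_3 = 1.
π_1 = 0.25·π_1 + 0.5·π_2 + 0.3·π_3
π_2 = 0.3·π_1 + 0.15·π_2 + 0.3·π_3
Solving with the normalization constraint gives π = (0.3354, 0.2609, 0.4037).
So the stationary probability of state II is 0.4037.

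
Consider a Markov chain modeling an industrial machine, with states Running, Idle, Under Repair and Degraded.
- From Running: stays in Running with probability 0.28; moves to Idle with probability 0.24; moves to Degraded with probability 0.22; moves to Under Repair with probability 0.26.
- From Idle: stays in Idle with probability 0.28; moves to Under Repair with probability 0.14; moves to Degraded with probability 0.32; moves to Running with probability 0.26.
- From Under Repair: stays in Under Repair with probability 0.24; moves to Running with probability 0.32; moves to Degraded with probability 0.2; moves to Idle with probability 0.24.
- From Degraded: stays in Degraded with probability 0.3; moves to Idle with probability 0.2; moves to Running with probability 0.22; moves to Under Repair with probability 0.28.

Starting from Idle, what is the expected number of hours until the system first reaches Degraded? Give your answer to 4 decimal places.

Let t(s) be the expected number of hours to first reach Degraded from state s, with t(Degraded) = 0. Conditioning on the first hour:
t(Running) = 1 + 0.28·t(Running) + 0.24·t(Idle) + 0.26·t(Under Repair)
t(Idle) = 1 + 0.26·t(Running) + 0.28·t(Idle) + 0.14·t(Under Repair)
t(Under Repair) = 1 + 0.32·t(Running) + 0.24·t(Idle) + 0.24·t(Under Repair)
Solving: t(Running) = 4.1582, t(Idle) = 3.7148, t(Under Repair) = 4.2397.
Expected hours from Idle to Degraded: 3.7148.

3.7148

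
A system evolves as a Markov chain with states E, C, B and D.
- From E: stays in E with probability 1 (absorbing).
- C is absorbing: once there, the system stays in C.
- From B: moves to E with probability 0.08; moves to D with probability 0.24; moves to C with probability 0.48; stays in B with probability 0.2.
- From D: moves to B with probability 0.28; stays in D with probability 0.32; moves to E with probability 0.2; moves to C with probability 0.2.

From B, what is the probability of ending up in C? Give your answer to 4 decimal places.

Let h(s) be the probability of absorption at C starting from transient state s. Then h(C) = 1 and h(E) = 0. By first-step analysis:
h(B) = 0.08·0 + 0.48·1 + 0.2·h(B) + 0.24·h(D)
h(D) = 0.2·0 + 0.2·1 + 0.28·h(B) + 0.32·h(D)
Solving: h(B) = 0.7852, h(D) = 0.6174.
Starting from B, the probability is 0.7852.

0.7852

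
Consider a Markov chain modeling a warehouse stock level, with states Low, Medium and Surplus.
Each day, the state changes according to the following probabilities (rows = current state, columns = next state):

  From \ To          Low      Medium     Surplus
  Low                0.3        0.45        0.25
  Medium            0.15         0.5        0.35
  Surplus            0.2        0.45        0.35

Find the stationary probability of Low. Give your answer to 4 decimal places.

Let the stationary distribution be π with π = πP and π_1 + π_2 + π_3 = 1.
π_1 = 0.3·π_1 + 0.15·π_2 + 0.2·π_3
π_2 = 0.45·π_1 + 0.5·π_2 + 0.45·π_3
Solving with the normalization constraint gives π = (0.1959, 0.4737, 0.3304).
So the stationary probability of Low is 0.1959.

0.1959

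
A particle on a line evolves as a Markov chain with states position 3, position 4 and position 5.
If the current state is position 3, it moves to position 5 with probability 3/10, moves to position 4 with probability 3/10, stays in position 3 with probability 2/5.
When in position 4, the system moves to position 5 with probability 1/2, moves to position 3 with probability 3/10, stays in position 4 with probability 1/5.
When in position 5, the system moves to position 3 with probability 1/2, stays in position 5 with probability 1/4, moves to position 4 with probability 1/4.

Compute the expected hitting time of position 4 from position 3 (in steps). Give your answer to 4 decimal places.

Let t(s) be the expected number of steps to first reach position 4 from state s, with t(position 4) = 0. Conditioning on the first step:
t(position 3) = 1 + 0.4·t(position 3) + 0.3·t(position 5)
t(position 5) = 1 + 0.5·t(position 3) + 0.25·t(position 5)
Solving: t(position 3) = 3.5000, t(position 5) = 3.6667.
Expected steps from position 3 to position 4: 3.5000.

3.5000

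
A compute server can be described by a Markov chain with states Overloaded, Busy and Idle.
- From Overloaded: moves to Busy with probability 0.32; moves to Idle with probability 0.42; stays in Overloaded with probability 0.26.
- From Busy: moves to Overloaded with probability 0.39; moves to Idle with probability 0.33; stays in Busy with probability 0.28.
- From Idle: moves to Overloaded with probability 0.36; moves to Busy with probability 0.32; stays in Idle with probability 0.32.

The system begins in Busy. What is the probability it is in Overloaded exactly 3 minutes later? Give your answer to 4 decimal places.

0.3363

Propagate the distribution vector 3 minutes from Busy.
After 0 minutes: (0.0000, 1.0000, 0.0000)
After 1 minute: (0.3900, 0.2800, 0.3300)
After 2 minutes: (0.3294, 0.3088, 0.3618)
After 3 minutes: (0.3363, 0.3076, 0.3560)
P(in Overloaded after 3 minutes) = 0.3363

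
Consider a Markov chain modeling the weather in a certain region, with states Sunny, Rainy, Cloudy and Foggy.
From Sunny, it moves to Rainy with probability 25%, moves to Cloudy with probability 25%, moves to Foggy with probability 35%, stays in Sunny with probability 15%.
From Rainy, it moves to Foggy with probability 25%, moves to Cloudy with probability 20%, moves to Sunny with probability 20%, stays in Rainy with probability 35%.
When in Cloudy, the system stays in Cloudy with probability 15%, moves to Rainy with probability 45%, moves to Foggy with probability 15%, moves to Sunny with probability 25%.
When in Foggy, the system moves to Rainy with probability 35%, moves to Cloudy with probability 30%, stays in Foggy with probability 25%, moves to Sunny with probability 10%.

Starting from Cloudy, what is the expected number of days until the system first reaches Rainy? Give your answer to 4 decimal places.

Let t(s) be the expected number of days to first reach Rainy from state s, with t(Rainy) = 0. Conditioning on the first day:
t(Sunny) = 1 + 0.15·t(Sunny) + 0.25·t(Cloudy) + 0.35·t(Foggy)
t(Cloudy) = 1 + 0.25·t(Sunny) + 0.15·t(Cloudy) + 0.15·t(Foggy)
t(Foggy) = 1 + 0.1·t(Sunny) + 0.3·t(Cloudy) + 0.25·t(Foggy)
Solving: t(Sunny) = 3.0730, t(Cloudy) = 2.5693, t(Foggy) = 2.7708.
Expected days from Cloudy to Rainy: 2.5693.

2.5693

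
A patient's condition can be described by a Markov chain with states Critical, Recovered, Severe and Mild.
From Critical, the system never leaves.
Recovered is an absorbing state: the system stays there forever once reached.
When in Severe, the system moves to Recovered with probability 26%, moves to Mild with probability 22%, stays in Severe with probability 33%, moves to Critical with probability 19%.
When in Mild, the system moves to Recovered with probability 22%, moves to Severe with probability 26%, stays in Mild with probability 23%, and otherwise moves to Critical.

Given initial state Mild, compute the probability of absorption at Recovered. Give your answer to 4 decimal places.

Let h(s) be the probability of absorption at Recovered starting from transient state s. Then h(Recovered) = 1 and h(Critical) = 0. By first-step analysis:
h(Severe) = 0.19·0 + 0.26·1 + 0.33·h(Severe) + 0.22·h(Mild)
h(Mild) = 0.29·0 + 0.22·1 + 0.26·h(Severe) + 0.23·h(Mild)
Solving: h(Severe) = 0.5420, h(Mild) = 0.4687.
Starting from Mild, the probability is 0.4687.

0.4687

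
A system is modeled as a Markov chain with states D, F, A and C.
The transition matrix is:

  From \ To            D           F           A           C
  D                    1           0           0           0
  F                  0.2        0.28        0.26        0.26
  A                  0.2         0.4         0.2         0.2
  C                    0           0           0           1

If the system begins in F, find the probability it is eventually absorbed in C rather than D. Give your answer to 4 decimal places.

Let h(s) be the probability of absorption at C starting from transient state s. Then h(C) = 1 and h(D) = 0. By first-step analysis:
h(F) = 0.2·0 + 0.28·h(F) + 0.26·h(A) + 0.26·1
h(A) = 0.2·0 + 0.4·h(F) + 0.2·h(A) + 0.2·1
Solving: h(F) = 0.5508, h(A) = 0.5254.
Starting from F, the probability is 0.5508.

0.5508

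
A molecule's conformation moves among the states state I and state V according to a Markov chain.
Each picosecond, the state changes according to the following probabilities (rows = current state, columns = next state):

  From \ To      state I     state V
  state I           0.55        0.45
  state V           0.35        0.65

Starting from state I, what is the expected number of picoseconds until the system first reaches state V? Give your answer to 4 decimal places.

2.2222

Let t(s) be the expected number of picoseconds to first reach state V from state s, with t(state V) = 0. Conditioning on the first picosecond:
t(state I) = 1 + 0.55·t(state I)
Solving: t(state I) = 2.2222.
Expected picoseconds from state I to state V: 2.2222.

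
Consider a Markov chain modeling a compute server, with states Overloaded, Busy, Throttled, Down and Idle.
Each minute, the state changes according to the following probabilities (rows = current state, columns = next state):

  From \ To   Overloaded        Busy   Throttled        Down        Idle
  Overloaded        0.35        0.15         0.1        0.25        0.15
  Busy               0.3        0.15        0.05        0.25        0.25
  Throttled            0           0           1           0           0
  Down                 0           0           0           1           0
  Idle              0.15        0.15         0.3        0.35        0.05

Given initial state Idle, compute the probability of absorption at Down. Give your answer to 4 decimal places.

Let h(s) be the probability of absorption at Down starting from transient state s. Then h(Down) = 1 and h(Throttled) = 0. By first-step analysis:
h(Overloaded) = 0.35·h(Overloaded) + 0.15·h(Busy) + 0.1·0 + 0.25·1 + 0.15·h(Idle)
h(Busy) = 0.3·h(Overloaded) + 0.15·h(Busy) + 0.05·0 + 0.25·1 + 0.25·h(Idle)
h(Idle) = 0.15·h(Overloaded) + 0.15·h(Busy) + 0.3·0 + 0.35·1 + 0.05·h(Idle)
Solving: h(Overloaded) = 0.6839, h(Busy) = 0.7085, h(Idle) = 0.5883.
Starting from Idle, the probability is 0.5883.

0.5883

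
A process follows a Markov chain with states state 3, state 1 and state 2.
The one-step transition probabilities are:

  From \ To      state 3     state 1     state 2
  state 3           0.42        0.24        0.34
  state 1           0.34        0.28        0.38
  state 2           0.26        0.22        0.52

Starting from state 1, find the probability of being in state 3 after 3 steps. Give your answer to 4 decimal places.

0.3334

Propagate the distribution vector 3 steps from state 1.
After 0 steps: (0.0000, 1.0000, 0.0000)
After 1 step: (0.3400, 0.2800, 0.3800)
After 2 steps: (0.3368, 0.2436, 0.4196)
After 3 steps: (0.3334, 0.2414, 0.4253)
P(in state 3 after 3 steps) = 0.3334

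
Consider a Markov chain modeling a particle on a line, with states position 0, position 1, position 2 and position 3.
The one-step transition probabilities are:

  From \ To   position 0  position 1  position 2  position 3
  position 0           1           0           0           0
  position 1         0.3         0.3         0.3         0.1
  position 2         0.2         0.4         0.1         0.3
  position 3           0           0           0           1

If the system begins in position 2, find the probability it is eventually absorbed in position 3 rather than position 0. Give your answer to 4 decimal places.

0.4902

Let h(s) be the probability of absorption at position 3 starting from transient state s. Then h(position 3) = 1 and h(position 0) = 0. By first-step analysis:
h(position 1) = 0.3·0 + 0.3·h(position 1) + 0.3·h(position 2) + 0.1·1
h(position 2) = 0.2·0 + 0.4·h(position 1) + 0.1·h(position 2) + 0.3·1
Solving: h(position 1) = 0.3529, h(position 2) = 0.4902.
Starting from position 2, the probability is 0.4902.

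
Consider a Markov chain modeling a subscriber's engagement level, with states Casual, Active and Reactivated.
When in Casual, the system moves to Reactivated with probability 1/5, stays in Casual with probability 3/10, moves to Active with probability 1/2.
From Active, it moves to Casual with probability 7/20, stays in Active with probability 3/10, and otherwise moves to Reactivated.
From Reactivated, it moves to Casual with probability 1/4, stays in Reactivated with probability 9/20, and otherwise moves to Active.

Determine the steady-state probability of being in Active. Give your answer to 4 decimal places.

Let the stationary distribution be π with π = πP and π_1 + π_2 + π_3 = 1.
π_1 = 0.3·π_1 + 0.35·π_2 + 0.25·π_3
π_2 = 0.5·π_1 + 0.3·π_2 + 0.3·π_3
Solving with the normalization constraint gives π = (0.3011, 0.3602, 0.3387).
So the stationary probability of Active is 0.3602.

0.3602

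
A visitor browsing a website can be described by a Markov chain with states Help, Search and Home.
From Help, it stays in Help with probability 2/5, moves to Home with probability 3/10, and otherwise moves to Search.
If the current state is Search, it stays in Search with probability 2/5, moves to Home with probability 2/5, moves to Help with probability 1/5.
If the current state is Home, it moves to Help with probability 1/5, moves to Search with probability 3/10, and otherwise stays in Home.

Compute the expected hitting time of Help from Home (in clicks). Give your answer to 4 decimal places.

Let t(s) be the expected number of clicks to first reach Help from state s, with t(Help) = 0. Conditioning on the first click:
t(Search) = 1 + 0.4·t(Search) + 0.4·t(Home)
t(Home) = 1 + 0.3·t(Search) + 0.5·t(Home)
Solving: t(Search) = 5.0000, t(Home) = 5.0000.
Expected clicks from Home to Help: 5.0000.

5.0000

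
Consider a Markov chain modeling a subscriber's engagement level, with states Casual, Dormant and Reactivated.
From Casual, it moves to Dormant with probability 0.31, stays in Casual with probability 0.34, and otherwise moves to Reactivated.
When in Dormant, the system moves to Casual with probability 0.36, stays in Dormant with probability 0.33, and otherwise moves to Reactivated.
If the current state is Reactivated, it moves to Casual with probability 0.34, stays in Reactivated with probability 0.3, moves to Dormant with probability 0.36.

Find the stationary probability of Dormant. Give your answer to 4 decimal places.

Let the stationary distribution be π with π = πP and π_1 + π_2 + π_3 = 1.
π_1 = 0.34·π_1 + 0.36·π_2 + 0.34·π_3
π_2 = 0.31·π_1 + 0.33·π_2 + 0.36·π_3
Solving with the normalization constraint gives π = (0.3467, 0.3327, 0.3207).
So the stationary probability of Dormant is 0.3327.

0.3327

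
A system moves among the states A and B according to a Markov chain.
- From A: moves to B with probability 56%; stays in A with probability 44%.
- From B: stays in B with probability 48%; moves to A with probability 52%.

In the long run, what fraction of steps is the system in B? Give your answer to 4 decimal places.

0.5185

Let the stationary distribution be π with π = πP and π_1 + π_2 = 1.
π_1 = 0.44·π_1 + 0.52·π_2
Solving with the normalization constraint gives π = (0.4815, 0.5185).
So the stationary probability of B is 0.5185.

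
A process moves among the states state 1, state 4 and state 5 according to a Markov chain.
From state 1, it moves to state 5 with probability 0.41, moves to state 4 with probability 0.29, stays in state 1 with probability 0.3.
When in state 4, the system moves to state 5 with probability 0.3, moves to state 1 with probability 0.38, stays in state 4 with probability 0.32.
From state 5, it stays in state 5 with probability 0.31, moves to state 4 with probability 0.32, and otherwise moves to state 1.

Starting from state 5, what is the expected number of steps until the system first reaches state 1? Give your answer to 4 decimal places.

2.6795

Let t(s) be the expected number of steps to first reach state 1 from state s, with t(state 1) = 0. Conditioning on the first step:
t(state 4) = 1 + 0.32·t(state 4) + 0.3·t(state 5)
t(state 5) = 1 + 0.32·t(state 4) + 0.31·t(state 5)
Solving: t(state 4) = 2.6527, t(state 5) = 2.6795.
Expected steps from state 5 to state 1: 2.6795.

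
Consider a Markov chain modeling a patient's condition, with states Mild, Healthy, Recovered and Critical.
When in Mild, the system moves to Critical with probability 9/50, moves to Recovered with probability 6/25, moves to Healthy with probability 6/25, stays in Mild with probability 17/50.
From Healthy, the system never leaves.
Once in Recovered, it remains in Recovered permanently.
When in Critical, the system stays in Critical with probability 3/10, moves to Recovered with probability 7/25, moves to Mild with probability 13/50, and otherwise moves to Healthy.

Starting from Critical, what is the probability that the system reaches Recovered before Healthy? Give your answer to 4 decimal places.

0.5954

Let h(s) be the probability of absorption at Recovered starting from transient state s. Then h(Recovered) = 1 and h(Healthy) = 0. By first-step analysis:
h(Mild) = 0.34·h(Mild) + 0.24·0 + 0.24·1 + 0.18·h(Critical)
h(Critical) = 0.26·h(Mild) + 0.16·0 + 0.28·1 + 0.3·h(Critical)
Solving: h(Mild) = 0.5260, h(Critical) = 0.5954.
Starting from Critical, the probability is 0.5954.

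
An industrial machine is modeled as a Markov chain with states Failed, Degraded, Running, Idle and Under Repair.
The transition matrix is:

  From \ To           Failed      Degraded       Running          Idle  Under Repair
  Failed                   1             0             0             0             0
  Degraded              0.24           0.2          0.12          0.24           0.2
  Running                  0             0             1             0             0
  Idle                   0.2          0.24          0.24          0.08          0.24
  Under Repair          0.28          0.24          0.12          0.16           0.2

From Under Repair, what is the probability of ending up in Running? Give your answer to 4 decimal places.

0.3519

Let h(s) be the probability of absorption at Running starting from transient state s. Then h(Running) = 1 and h(Failed) = 0. By first-step analysis:
h(Degraded) = 0.24·0 + 0.2·h(Degraded) + 0.12·1 + 0.24·h(Idle) + 0.2·h(Under Repair)
h(Idle) = 0.2·0 + 0.24·h(Degraded) + 0.24·1 + 0.08·h(Idle) + 0.24·h(Under Repair)
h(Under Repair) = 0.28·0 + 0.24·h(Degraded) + 0.12·1 + 0.16·h(Idle) + 0.2·h(Under Repair)
Solving: h(Degraded) = 0.3730, h(Idle) = 0.4500, h(Under Repair) = 0.3519.
Starting from Under Repair, the probability is 0.3519.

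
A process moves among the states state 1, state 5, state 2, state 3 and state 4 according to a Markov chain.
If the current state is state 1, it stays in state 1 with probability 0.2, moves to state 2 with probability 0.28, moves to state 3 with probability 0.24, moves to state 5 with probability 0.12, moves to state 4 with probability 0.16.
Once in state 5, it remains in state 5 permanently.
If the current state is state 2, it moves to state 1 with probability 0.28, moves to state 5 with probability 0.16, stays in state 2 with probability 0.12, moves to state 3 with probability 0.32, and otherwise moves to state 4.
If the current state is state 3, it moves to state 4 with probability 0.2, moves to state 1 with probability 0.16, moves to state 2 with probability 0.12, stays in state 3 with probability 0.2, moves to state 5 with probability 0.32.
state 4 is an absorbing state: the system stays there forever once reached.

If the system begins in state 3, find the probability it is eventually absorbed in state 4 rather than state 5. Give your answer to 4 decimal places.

Let h(s) be the probability of absorption at state 4 starting from transient state s. Then h(state 4) = 1 and h(state 5) = 0. By first-step analysis:
h(state 1) = 0.2·h(state 1) + 0.12·0 + 0.28·h(state 2) + 0.24·h(state 3) + 0.16·1
h(state 2) = 0.28·h(state 1) + 0.16·0 + 0.12·h(state 2) + 0.32·h(state 3) + 0.12·1
h(state 3) = 0.16·h(state 1) + 0.32·0 + 0.12·h(state 2) + 0.2·h(state 3) + 0.2·1
Solving: h(state 1) = 0.4763, h(state 2) = 0.4373, h(state 3) = 0.4109.
Starting from state 3, the probability is 0.4109.

0.4109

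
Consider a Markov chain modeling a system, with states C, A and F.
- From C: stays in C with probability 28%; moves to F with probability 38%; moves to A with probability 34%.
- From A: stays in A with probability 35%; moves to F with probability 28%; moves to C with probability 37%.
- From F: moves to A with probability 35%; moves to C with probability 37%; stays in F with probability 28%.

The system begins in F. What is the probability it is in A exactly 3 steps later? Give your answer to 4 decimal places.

0.3466

Propagate the distribution vector 3 steps from F.
After 0 steps: (0.0000, 0.0000, 1.0000)
After 1 step: (0.3700, 0.3500, 0.2800)
After 2 steps: (0.3367, 0.3463, 0.3170)
After 3 steps: (0.3397, 0.3466, 0.3137)
P(in A after 3 steps) = 0.3466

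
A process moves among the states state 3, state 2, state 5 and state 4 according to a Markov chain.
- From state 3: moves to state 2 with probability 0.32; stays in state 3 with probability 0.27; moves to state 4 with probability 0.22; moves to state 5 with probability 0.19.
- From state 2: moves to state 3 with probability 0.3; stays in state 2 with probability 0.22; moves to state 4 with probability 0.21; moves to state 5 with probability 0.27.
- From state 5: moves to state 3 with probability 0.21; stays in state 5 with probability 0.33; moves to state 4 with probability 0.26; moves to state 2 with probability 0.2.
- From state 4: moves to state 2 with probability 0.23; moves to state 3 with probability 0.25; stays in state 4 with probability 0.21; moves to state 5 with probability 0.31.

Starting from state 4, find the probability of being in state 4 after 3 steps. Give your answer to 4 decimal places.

0.2264

Propagate the distribution vector 3 steps from state 4.
After 0 steps: (0.0000, 0.0000, 0.0000, 1.0000)
After 1 step: (0.2500, 0.2300, 0.3100, 0.2100)
After 2 steps: (0.2541, 0.2409, 0.2770, 0.2280)
After 3 steps: (0.2560, 0.2422, 0.2754, 0.2264)
P(in state 4 after 3 steps) = 0.2264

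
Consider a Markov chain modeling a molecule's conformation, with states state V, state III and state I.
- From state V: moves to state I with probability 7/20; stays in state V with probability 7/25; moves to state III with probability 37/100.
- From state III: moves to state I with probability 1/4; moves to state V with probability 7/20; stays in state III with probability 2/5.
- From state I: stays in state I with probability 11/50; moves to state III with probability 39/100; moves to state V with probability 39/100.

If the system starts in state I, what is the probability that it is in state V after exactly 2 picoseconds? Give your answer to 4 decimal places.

0.3315

Sum over the intermediate state after 1 picosecond:
P = P(state I→state V)·P(state V→state V) + P(state I→state III)·P(state III→state V) + P(state I→state I)·P(state I→state V)
  = 0.39×0.28 + 0.39×0.35 + 0.22×0.39
  = 0.1092 + 0.1365 + 0.0858 = 0.3315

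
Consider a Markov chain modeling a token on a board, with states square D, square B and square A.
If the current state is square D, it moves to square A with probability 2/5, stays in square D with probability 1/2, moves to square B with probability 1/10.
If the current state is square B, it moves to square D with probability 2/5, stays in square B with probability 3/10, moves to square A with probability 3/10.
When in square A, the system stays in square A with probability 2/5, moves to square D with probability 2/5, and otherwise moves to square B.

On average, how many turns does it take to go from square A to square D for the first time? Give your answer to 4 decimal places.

Let t(s) be the expected number of turns to first reach square D from state s, with t(square D) = 0. Conditioning on the first turn:
t(square B) = 1 + 0.3·t(square B) + 0.3·t(square A)
t(square A) = 1 + 0.2·t(square B) + 0.4·t(square A)
Solving: t(square B) = 2.5000, t(square A) = 2.5000.
Expected turns from square A to square D: 2.5000.

2.5000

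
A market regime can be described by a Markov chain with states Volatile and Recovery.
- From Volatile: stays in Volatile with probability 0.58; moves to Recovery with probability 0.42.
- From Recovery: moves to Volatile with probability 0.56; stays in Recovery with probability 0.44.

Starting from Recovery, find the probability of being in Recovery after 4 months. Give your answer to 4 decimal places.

Propagate the distribution vector 4 months from Recovery.
After 0 months: (0.0000, 1.0000)
After 1 month: (0.5600, 0.4400)
After 2 months: (0.5712, 0.4288)
After 3 months: (0.5714, 0.4286)
After 4 months: (0.5714, 0.4286)
P(in Recovery after 4 months) = 0.4286

0.4286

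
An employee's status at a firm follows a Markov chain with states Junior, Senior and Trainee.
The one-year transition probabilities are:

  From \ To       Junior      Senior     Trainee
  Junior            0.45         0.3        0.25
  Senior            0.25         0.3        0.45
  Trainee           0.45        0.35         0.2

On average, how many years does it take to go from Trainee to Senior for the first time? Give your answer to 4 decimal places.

Let t(s) be the expected number of years to first reach Senior from state s, with t(Senior) = 0. Conditioning on the first year:
t(Junior) = 1 + 0.45·t(Junior) + 0.25·t(Trainee)
t(Trainee) = 1 + 0.45·t(Junior) + 0.2·t(Trainee)
Solving: t(Junior) = 3.2061, t(Trainee) = 3.0534.
Expected years from Trainee to Senior: 3.0534.

3.0534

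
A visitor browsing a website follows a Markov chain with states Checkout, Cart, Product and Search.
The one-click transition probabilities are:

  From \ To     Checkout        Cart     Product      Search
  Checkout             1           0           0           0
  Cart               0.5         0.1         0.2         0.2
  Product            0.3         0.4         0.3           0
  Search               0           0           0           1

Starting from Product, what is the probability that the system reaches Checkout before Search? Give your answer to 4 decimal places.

Let h(s) be the probability of absorption at Checkout starting from transient state s. Then h(Checkout) = 1 and h(Search) = 0. By first-step analysis:
h(Cart) = 0.5·1 + 0.1·h(Cart) + 0.2·h(Product) + 0.2·0
h(Product) = 0.3·1 + 0.4·h(Cart) + 0.3·h(Product)
Solving: h(Cart) = 0.7455, h(Product) = 0.8545.
Starting from Product, the probability is 0.8545.

0.8545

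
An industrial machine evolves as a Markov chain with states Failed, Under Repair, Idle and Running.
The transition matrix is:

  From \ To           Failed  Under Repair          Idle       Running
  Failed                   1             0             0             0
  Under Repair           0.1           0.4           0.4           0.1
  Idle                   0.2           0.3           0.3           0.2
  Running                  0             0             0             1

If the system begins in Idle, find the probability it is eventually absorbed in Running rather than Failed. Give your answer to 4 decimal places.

0.5000

Let h(s) be the probability of absorption at Running starting from transient state s. Then h(Running) = 1 and h(Failed) = 0. By first-step analysis:
h(Under Repair) = 0.1·0 + 0.4·h(Under Repair) + 0.4·h(Idle) + 0.1·1
h(Idle) = 0.2·0 + 0.3·h(Under Repair) + 0.3·h(Idle) + 0.2·1
Solving: h(Under Repair) = 0.5000, h(Idle) = 0.5000.
Starting from Idle, the probability is 0.5000.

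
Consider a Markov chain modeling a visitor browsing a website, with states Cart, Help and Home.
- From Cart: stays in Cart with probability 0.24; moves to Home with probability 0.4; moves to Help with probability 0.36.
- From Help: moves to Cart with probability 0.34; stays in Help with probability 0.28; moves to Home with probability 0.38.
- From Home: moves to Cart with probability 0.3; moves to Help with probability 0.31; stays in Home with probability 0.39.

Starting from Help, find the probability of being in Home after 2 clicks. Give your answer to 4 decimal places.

Sum over the intermediate state after 1 click:
P = P(Help→Cart)·P(Cart→Home) + P(Help→Help)·P(Help→Home) + P(Help→Home)·P(Home→Home)
  = 0.34×0.4 + 0.28×0.38 + 0.38×0.39
  = 0.1360 + 0.1064 + 0.1482 = 0.3906

0.3906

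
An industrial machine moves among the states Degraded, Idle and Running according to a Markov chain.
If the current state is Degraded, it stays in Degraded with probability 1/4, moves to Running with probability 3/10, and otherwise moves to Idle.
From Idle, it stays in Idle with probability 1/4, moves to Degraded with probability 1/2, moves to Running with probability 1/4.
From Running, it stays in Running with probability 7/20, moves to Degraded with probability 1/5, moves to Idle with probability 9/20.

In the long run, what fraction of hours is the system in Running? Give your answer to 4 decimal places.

Let the stationary distribution be π with π = πP and π_1 + π_2 + π_3 = 1.
π_1 = 0.25·π_1 + 0.5·π_2 + 0.2·π_3
π_2 = 0.45·π_1 + 0.25·π_2 + 0.45·π_3
Solving with the normalization constraint gives π = (0.3289, 0.3750, 0.2961).
So the stationary probability of Running is 0.2961.

0.2961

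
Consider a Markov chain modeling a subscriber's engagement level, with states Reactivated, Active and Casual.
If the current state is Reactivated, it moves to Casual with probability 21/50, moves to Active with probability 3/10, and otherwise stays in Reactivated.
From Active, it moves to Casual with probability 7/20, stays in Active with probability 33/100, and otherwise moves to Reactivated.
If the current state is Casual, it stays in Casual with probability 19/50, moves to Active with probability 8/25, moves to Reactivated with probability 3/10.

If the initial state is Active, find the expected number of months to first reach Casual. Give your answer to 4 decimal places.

2.6915

Let t(s) be the expected number of months to first reach Casual from state s, with t(Casual) = 0. Conditioning on the first month:
t(Reactivated) = 1 + 0.28·t(Reactivated) + 0.3·t(Active)
t(Active) = 1 + 0.32·t(Reactivated) + 0.33·t(Active)
Solving: t(Reactivated) = 2.5104, t(Active) = 2.6915.
Expected months from Active to Casual: 2.6915.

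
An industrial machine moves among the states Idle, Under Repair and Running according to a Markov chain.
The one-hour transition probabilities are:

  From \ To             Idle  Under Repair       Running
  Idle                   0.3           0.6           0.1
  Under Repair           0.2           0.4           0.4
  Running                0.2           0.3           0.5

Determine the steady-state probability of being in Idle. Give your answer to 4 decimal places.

0.2222

Let the stationary distribution be π with π = πP and π_1 + π_2 + π_3 = 1.
π_1 = 0.3·π_1 + 0.2·π_2 + 0.2·π_3
π_2 = 0.6·π_1 + 0.4·π_2 + 0.3·π_3
Solving with the normalization constraint gives π = (0.2222, 0.4074, 0.3704).
So the stationary probability of Idle is 0.2222.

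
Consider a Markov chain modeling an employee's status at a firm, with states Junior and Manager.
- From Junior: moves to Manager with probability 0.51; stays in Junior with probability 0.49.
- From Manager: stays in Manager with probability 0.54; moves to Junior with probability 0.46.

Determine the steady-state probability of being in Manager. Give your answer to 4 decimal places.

0.5258

Let the stationary distribution be π with π = πP and π_1 + π_2 = 1.
π_1 = 0.49·π_1 + 0.46·π_2
Solving with the normalization constraint gives π = (0.4742, 0.5258).
So the stationary probability of Manager is 0.5258.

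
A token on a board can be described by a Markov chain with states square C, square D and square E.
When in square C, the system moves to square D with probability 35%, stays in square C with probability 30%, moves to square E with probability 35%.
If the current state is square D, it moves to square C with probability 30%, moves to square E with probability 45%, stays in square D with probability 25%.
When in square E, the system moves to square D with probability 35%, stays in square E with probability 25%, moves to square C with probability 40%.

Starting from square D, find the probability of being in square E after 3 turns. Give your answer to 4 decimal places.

Propagate the distribution vector 3 turns from square D.
After 0 turns: (0.0000, 1.0000, 0.0000)
After 1 turn: (0.3000, 0.2500, 0.4500)
After 2 turns: (0.3450, 0.3250, 0.3300)
After 3 turns: (0.3330, 0.3175, 0.3495)
P(in square E after 3 turns) = 0.3495

0.3495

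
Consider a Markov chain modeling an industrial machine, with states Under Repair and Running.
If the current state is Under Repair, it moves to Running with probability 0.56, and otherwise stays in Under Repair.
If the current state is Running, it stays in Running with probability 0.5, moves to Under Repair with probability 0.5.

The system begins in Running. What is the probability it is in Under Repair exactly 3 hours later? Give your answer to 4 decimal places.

0.4718

Propagate the distribution vector 3 hours from Running.
After 0 hours: (0.0000, 1.0000)
After 1 hour: (0.5000, 0.5000)
After 2 hours: (0.4700, 0.5300)
After 3 hours: (0.4718, 0.5282)
P(in Under Repair after 3 hours) = 0.4718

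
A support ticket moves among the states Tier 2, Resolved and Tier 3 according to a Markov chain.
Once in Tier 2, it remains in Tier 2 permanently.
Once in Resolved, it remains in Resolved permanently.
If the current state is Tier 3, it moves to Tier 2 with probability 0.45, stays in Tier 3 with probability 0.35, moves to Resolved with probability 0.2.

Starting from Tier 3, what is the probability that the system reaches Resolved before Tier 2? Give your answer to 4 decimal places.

0.3077

Let h(s) be the probability of absorption at Resolved starting from transient state s. Then h(Resolved) = 1 and h(Tier 2) = 0. By first-step analysis:
h(Tier 3) = 0.45·0 + 0.2·1 + 0.35·h(Tier 3)
Solving: h(Tier 3) = 0.3077.
Starting from Tier 3, the probability is 0.3077.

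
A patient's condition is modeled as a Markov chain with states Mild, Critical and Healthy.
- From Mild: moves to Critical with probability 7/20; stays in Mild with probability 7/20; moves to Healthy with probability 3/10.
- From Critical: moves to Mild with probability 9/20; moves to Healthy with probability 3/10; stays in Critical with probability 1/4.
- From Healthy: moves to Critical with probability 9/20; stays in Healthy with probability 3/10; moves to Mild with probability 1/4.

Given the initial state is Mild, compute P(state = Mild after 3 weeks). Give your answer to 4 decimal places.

Propagate the distribution vector 3 weeks from Mild.
After 0 weeks: (1.0000, 0.0000, 0.0000)
After 1 week: (0.3500, 0.3500, 0.3000)
After 2 weeks: (0.3550, 0.3450, 0.3000)
After 3 weeks: (0.3545, 0.3455, 0.3000)
P(in Mild after 3 weeks) = 0.3545

0.3545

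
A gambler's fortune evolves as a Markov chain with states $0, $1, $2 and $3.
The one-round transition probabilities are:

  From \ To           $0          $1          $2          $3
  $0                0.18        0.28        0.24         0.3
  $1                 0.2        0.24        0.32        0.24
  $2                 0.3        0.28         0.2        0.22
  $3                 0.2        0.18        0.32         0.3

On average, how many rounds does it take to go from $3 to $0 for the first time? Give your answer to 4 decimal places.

4.3750

Let t(s) be the expected number of rounds to first reach $0 from state s, with t($0) = 0. Conditioning on the first round:
t($1) = 1 + 0.24·t($1) + 0.32·t($2) + 0.24·t($3)
t($2) = 1 + 0.28·t($1) + 0.2·t($2) + 0.22·t($3)
t($3) = 1 + 0.18·t($1) + 0.32·t($2) + 0.3·t($3)
Solving: t($1) = 4.3750, t($2) = 3.9844, t($3) = 4.3750.
Expected rounds from $3 to $0: 4.3750.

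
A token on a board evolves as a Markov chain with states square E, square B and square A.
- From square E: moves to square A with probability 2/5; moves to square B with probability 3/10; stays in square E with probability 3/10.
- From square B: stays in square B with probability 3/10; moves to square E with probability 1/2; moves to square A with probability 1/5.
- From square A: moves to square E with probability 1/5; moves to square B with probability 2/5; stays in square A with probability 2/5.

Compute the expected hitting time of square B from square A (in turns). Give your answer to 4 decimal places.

Let t(s) be the expected number of turns to first reach square B from state s, with t(square B) = 0. Conditioning on the first turn:
t(square E) = 1 + 0.3·t(square E) + 0.4·t(square A)
t(square A) = 1 + 0.2·t(square E) + 0.4·t(square A)
Solving: t(square E) = 2.9412, t(square A) = 2.6471.
Expected turns from square A to square B: 2.6471.

2.6471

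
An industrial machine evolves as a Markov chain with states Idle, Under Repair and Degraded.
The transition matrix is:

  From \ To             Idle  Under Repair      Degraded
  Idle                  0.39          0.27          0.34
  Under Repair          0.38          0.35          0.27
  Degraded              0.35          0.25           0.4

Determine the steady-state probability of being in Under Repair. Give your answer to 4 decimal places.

0.2861

Let the stationary distribution be π with π = πP and π_1 + π_2 + π_3 = 1.
π_1 = 0.39·π_1 + 0.38·π_2 + 0.35·π_3
π_2 = 0.27·π_1 + 0.35·π_2 + 0.25·π_3
Solving with the normalization constraint gives π = (0.3735, 0.2861, 0.3404).
So the stationary probability of Under Repair is 0.2861.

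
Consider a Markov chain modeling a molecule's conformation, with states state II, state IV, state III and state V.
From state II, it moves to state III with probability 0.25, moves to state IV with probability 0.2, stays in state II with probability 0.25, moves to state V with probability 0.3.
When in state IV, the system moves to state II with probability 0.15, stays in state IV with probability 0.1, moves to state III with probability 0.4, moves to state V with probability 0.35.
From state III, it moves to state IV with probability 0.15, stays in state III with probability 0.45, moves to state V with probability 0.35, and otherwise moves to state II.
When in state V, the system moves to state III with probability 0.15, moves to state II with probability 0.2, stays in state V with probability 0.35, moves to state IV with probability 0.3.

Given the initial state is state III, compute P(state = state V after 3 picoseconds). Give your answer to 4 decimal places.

Propagate the distribution vector 3 picoseconds from state III.
After 0 picoseconds: (0.0000, 0.0000, 1.0000, 0.0000)
After 1 picosecond: (0.0500, 0.1500, 0.4500, 0.3500)
After 2 picoseconds: (0.1275, 0.1975, 0.3275, 0.3475)
After 3 picoseconds: (0.1474, 0.1986, 0.3104, 0.3436)
P(in state V after 3 picoseconds) = 0.3436

0.3436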